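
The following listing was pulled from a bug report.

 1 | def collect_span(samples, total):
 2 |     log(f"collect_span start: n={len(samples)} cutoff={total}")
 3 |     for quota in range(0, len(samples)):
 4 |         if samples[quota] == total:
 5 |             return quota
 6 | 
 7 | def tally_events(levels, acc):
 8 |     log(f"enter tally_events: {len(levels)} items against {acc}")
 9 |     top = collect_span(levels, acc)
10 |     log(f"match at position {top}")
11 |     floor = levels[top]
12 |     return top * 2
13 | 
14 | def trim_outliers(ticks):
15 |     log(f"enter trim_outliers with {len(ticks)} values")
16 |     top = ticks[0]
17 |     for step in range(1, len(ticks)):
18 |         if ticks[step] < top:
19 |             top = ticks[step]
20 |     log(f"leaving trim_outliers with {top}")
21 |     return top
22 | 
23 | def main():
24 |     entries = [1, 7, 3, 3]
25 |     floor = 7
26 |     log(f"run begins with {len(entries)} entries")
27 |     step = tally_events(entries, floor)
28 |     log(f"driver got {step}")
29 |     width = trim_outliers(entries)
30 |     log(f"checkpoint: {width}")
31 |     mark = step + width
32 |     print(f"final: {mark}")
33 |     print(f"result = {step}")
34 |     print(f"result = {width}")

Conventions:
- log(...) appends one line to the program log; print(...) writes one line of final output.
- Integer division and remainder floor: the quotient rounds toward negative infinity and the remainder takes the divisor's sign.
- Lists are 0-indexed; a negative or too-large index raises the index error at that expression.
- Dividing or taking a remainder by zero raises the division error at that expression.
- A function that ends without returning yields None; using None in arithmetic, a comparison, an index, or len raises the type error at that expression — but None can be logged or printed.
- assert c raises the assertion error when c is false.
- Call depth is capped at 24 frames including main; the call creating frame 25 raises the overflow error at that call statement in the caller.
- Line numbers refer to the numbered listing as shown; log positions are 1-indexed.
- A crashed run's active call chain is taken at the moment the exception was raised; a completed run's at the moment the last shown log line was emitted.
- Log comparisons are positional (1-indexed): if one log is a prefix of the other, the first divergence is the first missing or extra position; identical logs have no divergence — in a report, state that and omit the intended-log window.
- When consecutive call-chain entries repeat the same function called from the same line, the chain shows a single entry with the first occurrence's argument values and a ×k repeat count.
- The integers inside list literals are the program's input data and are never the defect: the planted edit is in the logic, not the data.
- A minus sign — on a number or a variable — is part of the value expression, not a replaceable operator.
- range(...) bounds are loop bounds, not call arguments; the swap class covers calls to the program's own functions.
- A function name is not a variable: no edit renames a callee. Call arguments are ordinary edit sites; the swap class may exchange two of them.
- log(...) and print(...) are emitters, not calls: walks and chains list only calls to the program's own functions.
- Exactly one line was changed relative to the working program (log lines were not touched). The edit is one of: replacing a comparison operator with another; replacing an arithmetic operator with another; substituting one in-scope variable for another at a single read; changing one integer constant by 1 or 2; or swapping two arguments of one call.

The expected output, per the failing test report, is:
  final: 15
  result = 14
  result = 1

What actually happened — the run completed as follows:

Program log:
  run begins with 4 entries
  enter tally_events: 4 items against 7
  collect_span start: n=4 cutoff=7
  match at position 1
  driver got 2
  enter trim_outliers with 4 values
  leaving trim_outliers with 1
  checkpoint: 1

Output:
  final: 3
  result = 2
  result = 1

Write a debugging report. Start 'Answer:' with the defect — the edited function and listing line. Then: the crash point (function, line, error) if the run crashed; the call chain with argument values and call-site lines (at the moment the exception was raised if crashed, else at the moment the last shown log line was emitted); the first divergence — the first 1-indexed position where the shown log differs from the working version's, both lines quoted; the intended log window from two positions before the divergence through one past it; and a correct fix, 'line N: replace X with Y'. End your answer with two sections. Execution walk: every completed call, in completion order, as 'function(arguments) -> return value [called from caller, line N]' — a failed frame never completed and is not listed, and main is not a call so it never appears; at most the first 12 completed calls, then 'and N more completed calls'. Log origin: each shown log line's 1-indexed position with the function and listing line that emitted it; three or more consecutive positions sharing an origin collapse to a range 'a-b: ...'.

Answer: the defect is in tally_events at line 12.
Key observation: Log line 5 is where behavior first shows: 'driver got 2' appears instead of 'driver got 14'.
Call chain: main.
First divergence: position 5; shown 'driver got 2' vs intended 'driver got 14'.
Intended log window:
  3: collect_span start: n=4 cutoff=7
  4: match at position 1
  5: driver got 14
  6: enter trim_outliers with 4 values
Execution walk:
  collect_span([1, 7, 3, 3], 7) -> 1  [called from tally_events, line 9]
  tally_events([1, 7, 3, 3], 7) -> 2  [called from main, line 27]
  trim_outliers([1, 7, 3, 3]) -> 1  [called from main, line 29]
Log origins:
  1: from main, line 26
  2: from tally_events, line 8
  3: from collect_span, line 2
  4: from tally_events, line 10
  5: from main, line 28
  6: from trim_outliers, line 15
  7: from trim_outliers, line 20
  8: from main, line 30
A correct fix: line 12: replace `top` with `floor`.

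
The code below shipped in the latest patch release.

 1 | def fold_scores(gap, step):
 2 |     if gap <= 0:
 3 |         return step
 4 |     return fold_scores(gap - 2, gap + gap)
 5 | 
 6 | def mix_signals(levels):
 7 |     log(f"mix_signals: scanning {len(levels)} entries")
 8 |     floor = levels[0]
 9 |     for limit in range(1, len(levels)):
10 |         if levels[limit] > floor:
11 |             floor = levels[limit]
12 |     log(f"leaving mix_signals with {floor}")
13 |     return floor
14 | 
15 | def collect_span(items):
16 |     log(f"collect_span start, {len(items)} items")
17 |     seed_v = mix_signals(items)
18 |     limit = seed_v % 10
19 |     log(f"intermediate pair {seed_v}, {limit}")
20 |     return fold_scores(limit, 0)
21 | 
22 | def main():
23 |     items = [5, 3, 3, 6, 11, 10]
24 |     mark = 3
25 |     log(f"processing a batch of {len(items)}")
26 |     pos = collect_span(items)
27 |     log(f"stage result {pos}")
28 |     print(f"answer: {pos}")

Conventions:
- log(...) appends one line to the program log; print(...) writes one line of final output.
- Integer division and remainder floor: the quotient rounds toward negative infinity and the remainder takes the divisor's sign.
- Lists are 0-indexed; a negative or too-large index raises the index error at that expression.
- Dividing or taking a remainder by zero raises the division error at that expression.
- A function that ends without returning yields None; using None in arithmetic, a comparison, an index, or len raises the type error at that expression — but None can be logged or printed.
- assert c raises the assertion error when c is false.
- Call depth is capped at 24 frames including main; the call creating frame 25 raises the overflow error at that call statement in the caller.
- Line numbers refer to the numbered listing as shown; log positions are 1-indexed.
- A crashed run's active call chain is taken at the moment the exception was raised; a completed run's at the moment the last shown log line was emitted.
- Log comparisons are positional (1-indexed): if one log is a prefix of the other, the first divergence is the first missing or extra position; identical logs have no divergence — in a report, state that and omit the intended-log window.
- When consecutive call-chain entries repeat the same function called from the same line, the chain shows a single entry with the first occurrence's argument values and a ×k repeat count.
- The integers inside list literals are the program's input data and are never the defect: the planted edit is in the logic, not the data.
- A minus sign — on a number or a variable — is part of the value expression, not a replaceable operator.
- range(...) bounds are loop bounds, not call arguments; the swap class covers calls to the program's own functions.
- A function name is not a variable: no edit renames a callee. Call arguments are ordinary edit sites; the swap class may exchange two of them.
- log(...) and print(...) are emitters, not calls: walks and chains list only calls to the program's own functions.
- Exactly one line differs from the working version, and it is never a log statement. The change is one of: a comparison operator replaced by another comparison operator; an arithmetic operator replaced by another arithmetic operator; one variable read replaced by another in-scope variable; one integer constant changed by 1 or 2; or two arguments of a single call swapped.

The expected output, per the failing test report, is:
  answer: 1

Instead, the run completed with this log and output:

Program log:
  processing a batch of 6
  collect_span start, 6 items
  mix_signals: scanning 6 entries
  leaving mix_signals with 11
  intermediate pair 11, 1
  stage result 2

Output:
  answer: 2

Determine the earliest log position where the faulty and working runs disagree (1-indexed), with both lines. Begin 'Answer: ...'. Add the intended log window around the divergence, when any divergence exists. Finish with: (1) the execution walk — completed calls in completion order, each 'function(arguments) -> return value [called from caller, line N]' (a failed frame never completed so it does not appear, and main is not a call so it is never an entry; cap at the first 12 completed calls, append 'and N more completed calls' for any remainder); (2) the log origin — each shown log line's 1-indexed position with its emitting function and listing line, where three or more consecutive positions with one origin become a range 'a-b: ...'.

Answer: at position 6 the run shows 'stage result 2' where the working version logs 'stage result 1'.
Intended log window:
  4: leaving mix_signals with 11
  5: intermediate pair 11, 1
  6: stage result 1
Execution walk:
  mix_signals([5, 3, 3, 6, 11, 10]) -> 11  [called from collect_span, line 17]
  fold_scores(-1, 2) -> 2  [called from fold_scores, line 4]
  fold_scores(1, 0) -> 2  [called from collect_span, line 20]
  collect_span([5, 3, 3, 6, 11, 10]) -> 2  [called from main, line 26]
Log origins:
  1: emitted by main (line 25)
  2: emitted by collect_span (line 16)
  3: emitted by mix_signals (line 7)
  4: emitted by mix_signals (line 12)
  5: emitted by collect_span (line 19)
  6: emitted by main (line 27)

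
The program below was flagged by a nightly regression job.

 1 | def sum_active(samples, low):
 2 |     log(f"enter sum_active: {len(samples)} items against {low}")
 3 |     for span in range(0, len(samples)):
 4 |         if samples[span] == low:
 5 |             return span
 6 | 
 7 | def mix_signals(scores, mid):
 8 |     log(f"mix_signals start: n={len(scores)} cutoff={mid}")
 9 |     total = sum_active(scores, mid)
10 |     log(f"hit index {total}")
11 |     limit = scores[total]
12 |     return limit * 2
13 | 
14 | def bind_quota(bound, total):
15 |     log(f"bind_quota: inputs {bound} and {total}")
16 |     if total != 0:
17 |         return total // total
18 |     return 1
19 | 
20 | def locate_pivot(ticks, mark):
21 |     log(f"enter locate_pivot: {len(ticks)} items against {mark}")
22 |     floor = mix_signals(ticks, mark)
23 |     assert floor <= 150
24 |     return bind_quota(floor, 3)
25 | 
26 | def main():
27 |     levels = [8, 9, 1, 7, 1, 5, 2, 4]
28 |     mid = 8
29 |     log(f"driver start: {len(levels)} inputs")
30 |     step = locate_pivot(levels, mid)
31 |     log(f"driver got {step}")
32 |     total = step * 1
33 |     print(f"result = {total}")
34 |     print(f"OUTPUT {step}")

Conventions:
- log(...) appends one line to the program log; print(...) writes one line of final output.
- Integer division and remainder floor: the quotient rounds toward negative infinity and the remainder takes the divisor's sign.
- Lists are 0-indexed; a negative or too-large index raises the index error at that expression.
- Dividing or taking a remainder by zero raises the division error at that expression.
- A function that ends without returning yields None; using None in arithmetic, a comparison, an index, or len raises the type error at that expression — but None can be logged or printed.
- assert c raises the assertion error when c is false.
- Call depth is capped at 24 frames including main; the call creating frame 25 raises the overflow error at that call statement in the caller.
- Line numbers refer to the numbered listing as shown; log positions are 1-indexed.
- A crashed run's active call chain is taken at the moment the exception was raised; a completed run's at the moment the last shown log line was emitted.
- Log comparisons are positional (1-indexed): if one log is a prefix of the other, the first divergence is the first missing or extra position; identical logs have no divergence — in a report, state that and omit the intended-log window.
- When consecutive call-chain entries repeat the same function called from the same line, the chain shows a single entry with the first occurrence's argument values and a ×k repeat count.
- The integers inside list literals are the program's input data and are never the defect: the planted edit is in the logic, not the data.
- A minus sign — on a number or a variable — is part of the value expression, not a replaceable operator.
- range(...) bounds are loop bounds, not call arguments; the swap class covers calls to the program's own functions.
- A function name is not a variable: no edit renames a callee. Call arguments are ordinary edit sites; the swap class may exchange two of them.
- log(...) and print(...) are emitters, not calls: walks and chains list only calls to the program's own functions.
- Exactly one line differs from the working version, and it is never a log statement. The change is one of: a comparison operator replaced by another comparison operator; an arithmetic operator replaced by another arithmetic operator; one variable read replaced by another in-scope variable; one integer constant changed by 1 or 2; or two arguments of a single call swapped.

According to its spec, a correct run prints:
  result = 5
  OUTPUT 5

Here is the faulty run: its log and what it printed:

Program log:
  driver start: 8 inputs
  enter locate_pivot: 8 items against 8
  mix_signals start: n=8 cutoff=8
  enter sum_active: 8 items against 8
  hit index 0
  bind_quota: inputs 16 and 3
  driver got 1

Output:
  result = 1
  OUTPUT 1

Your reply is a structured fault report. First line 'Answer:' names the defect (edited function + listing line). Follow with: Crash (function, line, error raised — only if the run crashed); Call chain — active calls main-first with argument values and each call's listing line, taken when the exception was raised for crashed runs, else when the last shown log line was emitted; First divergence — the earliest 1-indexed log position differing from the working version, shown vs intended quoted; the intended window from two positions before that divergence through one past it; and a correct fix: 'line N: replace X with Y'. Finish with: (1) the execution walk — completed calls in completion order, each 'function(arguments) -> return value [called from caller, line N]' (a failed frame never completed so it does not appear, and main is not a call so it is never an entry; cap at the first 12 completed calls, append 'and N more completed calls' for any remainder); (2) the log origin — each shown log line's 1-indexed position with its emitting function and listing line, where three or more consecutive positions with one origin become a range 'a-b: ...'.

Answer: the defect is in bind_quota at line 17.
The tell: Position 7 is the first bad log line: 'driver got 1' should read 'driver got 5'.
Call chain: main.
First divergence: position 7 — shown 'driver got 1', intended 'driver got 5'.
Intended log window:
  5: hit index 0
  6: bind_quota: inputs 16 and 3
  7: driver got 5
Execution walk:
  sum_active([8, 9, 1, 7, 1, 5, 2, 4], 8) -> 0  [called from mix_signals, line 9]
  mix_signals([8, 9, 1, 7, 1, 5, 2, 4], 8) -> 16  [called from locate_pivot, line 22]
  bind_quota(16, 3) -> 1  [called from locate_pivot, line 24]
  locate_pivot([8, 9, 1, 7, 1, 5, 2, 4], 8) -> 1  [called from main, line 30]
Origin of each log line:
  1 — main, line 29
  2 — locate_pivot, line 21
  3 — mix_signals, line 8
  4 — sum_active, line 2
  5 — mix_signals, line 10
  6 — bind_quota, line 15
  7 — main, line 31
A correct fix: line 17: replace `total // total` with `bound // total`.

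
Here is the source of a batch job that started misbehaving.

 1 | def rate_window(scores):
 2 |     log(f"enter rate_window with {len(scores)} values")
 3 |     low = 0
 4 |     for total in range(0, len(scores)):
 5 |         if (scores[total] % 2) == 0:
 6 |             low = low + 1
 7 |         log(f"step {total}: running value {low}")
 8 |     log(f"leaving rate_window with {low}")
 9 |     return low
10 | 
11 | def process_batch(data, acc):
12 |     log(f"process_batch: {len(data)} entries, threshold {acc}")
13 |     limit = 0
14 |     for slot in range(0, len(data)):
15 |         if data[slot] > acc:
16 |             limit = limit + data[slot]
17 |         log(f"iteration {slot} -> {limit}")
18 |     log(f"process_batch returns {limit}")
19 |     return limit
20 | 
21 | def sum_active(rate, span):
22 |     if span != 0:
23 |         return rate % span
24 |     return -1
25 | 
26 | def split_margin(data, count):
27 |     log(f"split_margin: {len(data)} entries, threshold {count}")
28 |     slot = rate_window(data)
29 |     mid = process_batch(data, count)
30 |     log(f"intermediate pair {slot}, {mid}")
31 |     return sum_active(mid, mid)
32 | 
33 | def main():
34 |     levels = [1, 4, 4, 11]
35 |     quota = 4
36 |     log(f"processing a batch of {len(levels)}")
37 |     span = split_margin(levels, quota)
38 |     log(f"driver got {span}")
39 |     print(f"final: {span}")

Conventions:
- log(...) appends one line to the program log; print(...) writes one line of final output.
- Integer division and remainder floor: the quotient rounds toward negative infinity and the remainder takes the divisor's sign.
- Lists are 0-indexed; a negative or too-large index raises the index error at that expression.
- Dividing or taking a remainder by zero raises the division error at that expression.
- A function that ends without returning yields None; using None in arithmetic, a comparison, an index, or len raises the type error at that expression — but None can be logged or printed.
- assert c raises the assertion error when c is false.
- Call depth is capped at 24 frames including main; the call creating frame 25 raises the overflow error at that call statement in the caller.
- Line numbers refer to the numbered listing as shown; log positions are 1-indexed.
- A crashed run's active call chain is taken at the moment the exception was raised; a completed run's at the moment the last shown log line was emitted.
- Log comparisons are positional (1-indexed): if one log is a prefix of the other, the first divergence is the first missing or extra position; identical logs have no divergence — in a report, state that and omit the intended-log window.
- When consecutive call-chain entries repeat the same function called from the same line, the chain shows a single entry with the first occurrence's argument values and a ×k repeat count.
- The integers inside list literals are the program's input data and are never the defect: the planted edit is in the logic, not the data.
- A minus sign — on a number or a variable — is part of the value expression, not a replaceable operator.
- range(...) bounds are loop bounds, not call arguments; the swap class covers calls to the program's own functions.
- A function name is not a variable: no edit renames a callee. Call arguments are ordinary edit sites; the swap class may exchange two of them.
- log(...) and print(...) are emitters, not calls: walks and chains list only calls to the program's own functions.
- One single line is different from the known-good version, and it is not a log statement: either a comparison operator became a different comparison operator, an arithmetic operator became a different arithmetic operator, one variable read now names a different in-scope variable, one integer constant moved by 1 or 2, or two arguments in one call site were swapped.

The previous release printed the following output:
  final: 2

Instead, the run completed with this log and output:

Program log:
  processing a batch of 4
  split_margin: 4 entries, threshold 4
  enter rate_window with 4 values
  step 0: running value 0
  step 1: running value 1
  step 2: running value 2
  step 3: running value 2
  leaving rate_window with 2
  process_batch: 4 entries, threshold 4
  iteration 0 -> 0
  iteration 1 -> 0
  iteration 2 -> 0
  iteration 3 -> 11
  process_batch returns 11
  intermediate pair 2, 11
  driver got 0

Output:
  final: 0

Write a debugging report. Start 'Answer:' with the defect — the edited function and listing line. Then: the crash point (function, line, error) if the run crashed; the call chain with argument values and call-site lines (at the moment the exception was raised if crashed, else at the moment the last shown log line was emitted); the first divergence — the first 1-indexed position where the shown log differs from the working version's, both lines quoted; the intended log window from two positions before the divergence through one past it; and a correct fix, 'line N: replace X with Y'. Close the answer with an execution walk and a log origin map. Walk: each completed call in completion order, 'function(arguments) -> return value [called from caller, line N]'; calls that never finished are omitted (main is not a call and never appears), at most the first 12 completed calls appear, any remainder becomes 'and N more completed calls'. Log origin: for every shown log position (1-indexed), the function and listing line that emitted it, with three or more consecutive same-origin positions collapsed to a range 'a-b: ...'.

Answer: the defect is in split_margin at line 31.
Key observation: Position 16 is the first bad log line: 'driver got 0' should read 'driver got 2'.
Call chain: main.
First divergence: position 16 — shown 'driver got 0', intended 'driver got 2'.
Intended log window:
  14: process_batch returns 11
  15: intermediate pair 2, 11
  16: driver got 2
Execution walk:
  rate_window([1, 4, 4, 11]) -> 2  [called from split_margin, line 28]
  process_batch([1, 4, 4, 11], 4) -> 11  [called from split_margin, line 29]
  sum_active(11, 11) -> 0  [called from split_margin, line 31]
  split_margin([1, 4, 4, 11], 4) -> 0  [called from main, line 37]
Log line origins:
  1: emitted by main (line 36)
  2: emitted by split_margin (line 27)
  3: emitted by rate_window (line 2)
  4-7: emitted by rate_window (line 7)
  8: emitted by rate_window (line 8)
  9: emitted by process_batch (line 12)
  10-13: emitted by process_batch (line 17)
  14: emitted by process_batch (line 18)
  15: emitted by split_margin (line 30)
  16: emitted by main (line 38)
A correct fix: line 31: replace `sum_active(mid, mid)` with `sum_active(slot, mid)`.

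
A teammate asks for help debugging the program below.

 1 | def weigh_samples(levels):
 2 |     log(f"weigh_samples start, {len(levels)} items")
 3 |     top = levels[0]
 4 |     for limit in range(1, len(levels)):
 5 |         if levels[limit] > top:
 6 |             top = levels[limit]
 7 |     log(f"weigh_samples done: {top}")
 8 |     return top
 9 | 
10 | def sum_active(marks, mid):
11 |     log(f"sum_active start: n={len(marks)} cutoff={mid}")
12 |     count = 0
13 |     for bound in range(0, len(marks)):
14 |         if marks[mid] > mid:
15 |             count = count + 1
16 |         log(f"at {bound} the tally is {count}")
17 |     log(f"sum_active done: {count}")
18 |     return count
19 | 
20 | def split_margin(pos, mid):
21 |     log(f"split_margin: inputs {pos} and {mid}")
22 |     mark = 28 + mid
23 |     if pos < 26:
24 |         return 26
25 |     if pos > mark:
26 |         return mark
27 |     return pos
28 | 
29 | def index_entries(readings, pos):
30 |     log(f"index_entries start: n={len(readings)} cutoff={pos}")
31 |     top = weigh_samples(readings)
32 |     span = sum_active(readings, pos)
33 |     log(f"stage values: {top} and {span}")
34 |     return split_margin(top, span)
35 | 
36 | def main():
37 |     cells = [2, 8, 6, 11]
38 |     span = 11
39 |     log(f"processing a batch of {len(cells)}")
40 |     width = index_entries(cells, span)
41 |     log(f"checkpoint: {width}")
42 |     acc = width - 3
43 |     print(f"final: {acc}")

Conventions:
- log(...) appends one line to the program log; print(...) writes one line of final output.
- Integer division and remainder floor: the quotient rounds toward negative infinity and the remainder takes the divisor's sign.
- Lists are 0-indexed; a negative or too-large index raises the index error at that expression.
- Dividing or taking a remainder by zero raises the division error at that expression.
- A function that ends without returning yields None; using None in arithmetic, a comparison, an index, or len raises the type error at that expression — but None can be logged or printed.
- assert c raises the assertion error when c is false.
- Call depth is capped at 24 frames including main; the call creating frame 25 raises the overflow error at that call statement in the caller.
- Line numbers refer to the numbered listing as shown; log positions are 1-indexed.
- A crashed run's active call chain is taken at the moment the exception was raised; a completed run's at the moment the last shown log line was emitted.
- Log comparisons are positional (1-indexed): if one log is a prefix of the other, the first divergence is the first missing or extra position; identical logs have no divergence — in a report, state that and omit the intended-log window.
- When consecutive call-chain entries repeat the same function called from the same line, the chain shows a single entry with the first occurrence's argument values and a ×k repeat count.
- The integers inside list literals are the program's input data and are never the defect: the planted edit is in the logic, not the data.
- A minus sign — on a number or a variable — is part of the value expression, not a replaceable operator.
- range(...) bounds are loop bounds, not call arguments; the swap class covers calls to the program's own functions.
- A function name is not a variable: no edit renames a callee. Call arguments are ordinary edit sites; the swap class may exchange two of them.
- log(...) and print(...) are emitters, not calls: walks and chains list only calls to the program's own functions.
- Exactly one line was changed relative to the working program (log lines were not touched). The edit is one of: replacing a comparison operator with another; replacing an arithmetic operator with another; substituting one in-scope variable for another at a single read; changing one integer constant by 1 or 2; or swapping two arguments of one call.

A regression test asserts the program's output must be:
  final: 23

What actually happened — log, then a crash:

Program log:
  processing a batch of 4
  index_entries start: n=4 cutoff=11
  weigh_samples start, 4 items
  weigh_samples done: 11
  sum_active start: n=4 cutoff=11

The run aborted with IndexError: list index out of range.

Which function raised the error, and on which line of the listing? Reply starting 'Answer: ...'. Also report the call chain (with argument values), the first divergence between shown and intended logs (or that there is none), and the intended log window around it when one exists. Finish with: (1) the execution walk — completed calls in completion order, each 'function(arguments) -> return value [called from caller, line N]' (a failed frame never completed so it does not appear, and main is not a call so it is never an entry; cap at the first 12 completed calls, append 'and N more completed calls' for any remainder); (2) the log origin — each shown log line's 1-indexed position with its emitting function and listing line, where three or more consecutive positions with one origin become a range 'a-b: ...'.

Answer: the error was raised in sum_active, line 14.
The tell: The shown log is a 5-line prefix of the intended one, whose next entry is 'at 0 the tally is 0'.
Call chain: main -> index_entries([2, 8, 6, 11], 11) (called at line 40) -> sum_active([2, 8, 6, 11], 11) (called at line 32).
First divergence: position 6 — the faulty run's log ends after 5 lines; the working version continues with 'at 0 the tally is 0'.
Intended log window:
  4: weigh_samples done: 11
  5: sum_active start: n=4 cutoff=11
  6: at 0 the tally is 0
  7: at 1 the tally is 0
Execution walk:
  weigh_samples([2, 8, 6, 11]) -> 11  [called from index_entries, line 31]
Log origin:
  1: logged in main at line 39
  2: logged in index_entries at line 30
  3: logged in weigh_samples at line 2
  4: logged in weigh_samples at line 7
  5: logged in sum_active at line 11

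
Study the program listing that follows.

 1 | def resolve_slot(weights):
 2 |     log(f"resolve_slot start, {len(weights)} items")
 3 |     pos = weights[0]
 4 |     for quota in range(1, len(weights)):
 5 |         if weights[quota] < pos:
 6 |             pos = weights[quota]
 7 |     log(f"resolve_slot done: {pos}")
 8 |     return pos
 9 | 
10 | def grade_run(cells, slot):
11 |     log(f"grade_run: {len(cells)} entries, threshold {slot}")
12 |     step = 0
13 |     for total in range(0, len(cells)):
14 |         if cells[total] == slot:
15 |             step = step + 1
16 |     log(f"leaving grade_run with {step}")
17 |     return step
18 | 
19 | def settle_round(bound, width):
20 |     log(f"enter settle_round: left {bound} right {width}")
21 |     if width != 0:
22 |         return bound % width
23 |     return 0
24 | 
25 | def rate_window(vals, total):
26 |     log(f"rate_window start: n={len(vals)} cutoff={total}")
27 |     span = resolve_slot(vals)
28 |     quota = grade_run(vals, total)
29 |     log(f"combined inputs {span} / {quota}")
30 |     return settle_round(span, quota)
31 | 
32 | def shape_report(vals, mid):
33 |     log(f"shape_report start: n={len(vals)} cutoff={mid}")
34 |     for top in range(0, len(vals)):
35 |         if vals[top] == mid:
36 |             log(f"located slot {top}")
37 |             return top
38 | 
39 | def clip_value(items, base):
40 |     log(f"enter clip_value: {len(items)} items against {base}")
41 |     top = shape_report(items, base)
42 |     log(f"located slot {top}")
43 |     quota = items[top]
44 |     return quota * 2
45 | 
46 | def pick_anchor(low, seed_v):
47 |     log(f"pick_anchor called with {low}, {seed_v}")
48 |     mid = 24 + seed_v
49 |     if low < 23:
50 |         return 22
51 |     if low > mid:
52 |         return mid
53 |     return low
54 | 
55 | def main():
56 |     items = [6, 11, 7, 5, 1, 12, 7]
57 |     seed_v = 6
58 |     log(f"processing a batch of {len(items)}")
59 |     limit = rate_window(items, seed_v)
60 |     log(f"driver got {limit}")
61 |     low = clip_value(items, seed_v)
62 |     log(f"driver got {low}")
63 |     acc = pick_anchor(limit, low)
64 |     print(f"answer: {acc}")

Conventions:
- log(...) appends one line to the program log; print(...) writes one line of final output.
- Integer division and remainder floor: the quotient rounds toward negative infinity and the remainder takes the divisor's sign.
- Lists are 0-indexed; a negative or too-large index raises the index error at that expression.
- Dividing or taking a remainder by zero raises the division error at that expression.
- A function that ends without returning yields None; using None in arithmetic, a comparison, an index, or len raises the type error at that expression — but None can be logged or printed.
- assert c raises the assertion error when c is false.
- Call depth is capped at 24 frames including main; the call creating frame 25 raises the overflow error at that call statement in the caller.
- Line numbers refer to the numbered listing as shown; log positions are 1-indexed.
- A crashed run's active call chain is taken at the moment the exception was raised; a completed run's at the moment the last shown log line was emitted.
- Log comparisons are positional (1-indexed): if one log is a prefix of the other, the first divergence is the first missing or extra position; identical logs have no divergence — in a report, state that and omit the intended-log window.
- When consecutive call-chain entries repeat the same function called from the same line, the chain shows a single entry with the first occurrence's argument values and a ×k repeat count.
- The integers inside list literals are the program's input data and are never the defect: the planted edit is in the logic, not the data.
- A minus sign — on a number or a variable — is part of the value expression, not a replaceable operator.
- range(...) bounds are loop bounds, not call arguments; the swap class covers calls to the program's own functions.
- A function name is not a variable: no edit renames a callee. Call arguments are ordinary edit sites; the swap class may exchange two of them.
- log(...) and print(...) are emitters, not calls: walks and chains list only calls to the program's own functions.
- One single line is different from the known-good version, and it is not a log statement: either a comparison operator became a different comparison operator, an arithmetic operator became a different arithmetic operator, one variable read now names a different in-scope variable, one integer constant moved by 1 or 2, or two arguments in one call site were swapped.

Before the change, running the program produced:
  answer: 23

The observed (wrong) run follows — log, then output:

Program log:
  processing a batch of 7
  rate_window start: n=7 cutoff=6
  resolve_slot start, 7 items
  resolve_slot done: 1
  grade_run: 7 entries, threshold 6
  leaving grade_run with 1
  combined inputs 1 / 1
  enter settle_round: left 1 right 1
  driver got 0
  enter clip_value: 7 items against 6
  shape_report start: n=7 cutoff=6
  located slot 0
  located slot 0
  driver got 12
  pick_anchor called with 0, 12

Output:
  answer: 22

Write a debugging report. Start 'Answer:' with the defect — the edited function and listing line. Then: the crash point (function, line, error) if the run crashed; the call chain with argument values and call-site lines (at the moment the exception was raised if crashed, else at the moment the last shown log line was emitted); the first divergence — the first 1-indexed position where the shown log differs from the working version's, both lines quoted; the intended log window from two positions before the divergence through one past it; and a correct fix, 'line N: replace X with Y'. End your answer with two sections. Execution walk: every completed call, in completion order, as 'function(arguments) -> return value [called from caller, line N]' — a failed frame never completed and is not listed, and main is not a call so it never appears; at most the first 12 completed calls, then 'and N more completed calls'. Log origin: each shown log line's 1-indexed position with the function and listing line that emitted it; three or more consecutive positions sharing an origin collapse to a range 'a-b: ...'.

Answer: the defect is in pick_anchor at line 50.
The tell: Nothing in the log betrays the bug — only the output does.
Call chain: main -> pick_anchor(0, 12) (called at line 63).
First divergence: none; the two logs match at every position.
Execution walk:
  resolve_slot([6, 11, 7, 5, 1, 12, 7]) -> 1  [called from rate_window, line 27]
  grade_run([6, 11, 7, 5, 1, 12, 7], 6) -> 1  [called from rate_window, line 28]
  settle_round(1, 1) -> 0  [called from rate_window, line 30]
  rate_window([6, 11, 7, 5, 1, 12, 7], 6) -> 0  [called from main, line 59]
  shape_report([6, 11, 7, 5, 1, 12, 7], 6) -> 0  [called from clip_value, line 41]
  clip_value([6, 11, 7, 5, 1, 12, 7], 6) -> 12  [called from main, line 61]
  pick_anchor(0, 12) -> 22  [called from main, line 63]
Origin of each log line:
  1: emitted by main (line 58)
  2: emitted by rate_window (line 26)
  3: emitted by resolve_slot (line 2)
  4: emitted by resolve_slot (line 7)
  5: emitted by grade_run (line 11)
  6: emitted by grade_run (line 16)
  7: emitted by rate_window (line 29)
  8: emitted by settle_round (line 20)
  9: emitted by main (line 60)
  10: emitted by clip_value (line 40)
  11: emitted by shape_report (line 33)
  12: emitted by shape_report (line 36)
  13: emitted by clip_value (line 42)
  14: emitted by main (line 62)
  15: emitted by pick_anchor (line 47)
A correct fix: line 50: replace `22` with `23`.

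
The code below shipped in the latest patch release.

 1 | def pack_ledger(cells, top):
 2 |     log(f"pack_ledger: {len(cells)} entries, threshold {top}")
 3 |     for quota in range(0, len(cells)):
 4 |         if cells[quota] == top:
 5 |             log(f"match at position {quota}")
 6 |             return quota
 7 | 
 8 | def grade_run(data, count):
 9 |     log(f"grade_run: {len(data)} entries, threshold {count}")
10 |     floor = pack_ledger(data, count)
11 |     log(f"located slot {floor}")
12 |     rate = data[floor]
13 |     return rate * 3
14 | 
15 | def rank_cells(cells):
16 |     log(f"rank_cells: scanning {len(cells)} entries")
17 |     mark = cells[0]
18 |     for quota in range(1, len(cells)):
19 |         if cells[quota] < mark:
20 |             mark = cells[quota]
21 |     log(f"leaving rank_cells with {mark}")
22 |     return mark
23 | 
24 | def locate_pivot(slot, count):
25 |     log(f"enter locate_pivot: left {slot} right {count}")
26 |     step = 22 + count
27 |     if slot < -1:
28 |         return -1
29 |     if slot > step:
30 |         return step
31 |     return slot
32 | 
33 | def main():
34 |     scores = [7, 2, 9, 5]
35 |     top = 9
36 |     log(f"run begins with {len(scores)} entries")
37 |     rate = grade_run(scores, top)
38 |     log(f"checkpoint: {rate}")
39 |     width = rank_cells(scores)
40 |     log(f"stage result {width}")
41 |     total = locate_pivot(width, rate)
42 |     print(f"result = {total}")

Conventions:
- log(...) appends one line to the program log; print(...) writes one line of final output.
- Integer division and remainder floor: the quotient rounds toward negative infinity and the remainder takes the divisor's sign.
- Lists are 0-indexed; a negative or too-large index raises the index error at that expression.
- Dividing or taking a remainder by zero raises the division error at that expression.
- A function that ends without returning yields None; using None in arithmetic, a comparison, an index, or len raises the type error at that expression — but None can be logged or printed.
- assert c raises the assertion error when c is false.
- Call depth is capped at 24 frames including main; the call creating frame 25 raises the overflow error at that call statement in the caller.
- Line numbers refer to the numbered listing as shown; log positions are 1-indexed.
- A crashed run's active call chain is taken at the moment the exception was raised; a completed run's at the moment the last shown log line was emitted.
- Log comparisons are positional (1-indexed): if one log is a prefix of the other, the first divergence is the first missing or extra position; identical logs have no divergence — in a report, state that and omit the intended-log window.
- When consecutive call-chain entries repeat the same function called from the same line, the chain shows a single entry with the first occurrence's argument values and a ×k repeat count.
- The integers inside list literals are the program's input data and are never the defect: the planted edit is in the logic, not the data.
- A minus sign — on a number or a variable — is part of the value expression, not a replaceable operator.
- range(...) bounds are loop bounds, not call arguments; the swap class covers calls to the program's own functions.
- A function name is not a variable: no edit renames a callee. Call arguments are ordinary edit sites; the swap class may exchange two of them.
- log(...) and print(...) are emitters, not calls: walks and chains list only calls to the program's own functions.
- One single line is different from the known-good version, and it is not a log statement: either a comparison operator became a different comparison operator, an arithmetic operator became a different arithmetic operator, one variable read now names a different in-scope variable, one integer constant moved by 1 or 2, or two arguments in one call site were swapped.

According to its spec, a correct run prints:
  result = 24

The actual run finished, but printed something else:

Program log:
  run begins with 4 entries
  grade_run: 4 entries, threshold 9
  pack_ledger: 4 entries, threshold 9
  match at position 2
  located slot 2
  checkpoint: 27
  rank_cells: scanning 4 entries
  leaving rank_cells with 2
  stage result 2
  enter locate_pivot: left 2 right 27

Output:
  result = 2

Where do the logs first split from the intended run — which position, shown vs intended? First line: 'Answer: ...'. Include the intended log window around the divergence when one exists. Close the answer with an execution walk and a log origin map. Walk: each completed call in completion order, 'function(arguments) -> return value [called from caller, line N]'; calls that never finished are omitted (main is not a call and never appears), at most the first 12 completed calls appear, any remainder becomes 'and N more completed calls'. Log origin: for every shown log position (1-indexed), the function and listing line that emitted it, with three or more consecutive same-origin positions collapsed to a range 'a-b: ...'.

Answer: position 10 — the shown line 'enter locate_pivot: left 2 right 27' should read 'enter locate_pivot: left 27 right 2'.
Intended log window:
  8: leaving rank_cells with 2
  9: stage result 2
  10: enter locate_pivot: left 27 right 2
Execution walk:
  pack_ledger([7, 2, 9, 5], 9) -> 2  [called from grade_run, line 10]
  grade_run([7, 2, 9, 5], 9) -> 27  [called from main, line 37]
  rank_cells([7, 2, 9, 5]) -> 2  [called from main, line 39]
  locate_pivot(2, 27) -> 2  [called from main, line 41]
Log origins:
  1 — main, line 36
  2 — grade_run, line 9
  3 — pack_ledger, line 2
  4 — pack_ledger, line 5
  5 — grade_run, line 11
  6 — main, line 38
  7 — rank_cells, line 16
  8 — rank_cells, line 21
  9 — main, line 40
  10 — locate_pivot, line 25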